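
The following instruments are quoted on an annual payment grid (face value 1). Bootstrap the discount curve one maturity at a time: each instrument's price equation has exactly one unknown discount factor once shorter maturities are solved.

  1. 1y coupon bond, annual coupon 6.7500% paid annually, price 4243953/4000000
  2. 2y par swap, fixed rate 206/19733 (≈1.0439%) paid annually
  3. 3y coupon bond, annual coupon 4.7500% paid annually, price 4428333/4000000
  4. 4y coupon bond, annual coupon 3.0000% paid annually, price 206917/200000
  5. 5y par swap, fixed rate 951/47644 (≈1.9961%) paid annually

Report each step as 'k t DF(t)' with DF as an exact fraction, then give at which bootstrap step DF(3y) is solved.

1 1 9939/10000
2 2 4897/5000
3 3 4837/5000
4 4 2297/2500
5 5 9049/10000
DF(3y) is solved at step 3

step 1 [1y] bond c/1=27/400: DF=(4243953/4000000 − 27/400·(0))/(1+27/400) = 9939/10000 ≈ 0.993900
step 2 [2y] swap r/1=206/19733: DF=(1 − 206/19733·(0.993900))/(1+206/19733) = 4897/5000 ≈ 0.979400
step 3 [3y] bond c/1=19/400: DF=(4428333/4000000 − 19/400·(0.993900+0.979400))/(1+19/400) = 4837/5000 ≈ 0.967400
step 4 [4y] bond c/1=3/100: DF=(206917/200000 − 3/100·(0.993900+0.979400+0.967400))/(1+3/100) = 2297/2500 ≈ 0.918800
step 5 [5y] swap r/1=951/47644: DF=(1 − 951/47644·(0.993900+0.979400+0.967400+0.918800))/(1+951/47644) = 9049/10000 ≈ 0.904900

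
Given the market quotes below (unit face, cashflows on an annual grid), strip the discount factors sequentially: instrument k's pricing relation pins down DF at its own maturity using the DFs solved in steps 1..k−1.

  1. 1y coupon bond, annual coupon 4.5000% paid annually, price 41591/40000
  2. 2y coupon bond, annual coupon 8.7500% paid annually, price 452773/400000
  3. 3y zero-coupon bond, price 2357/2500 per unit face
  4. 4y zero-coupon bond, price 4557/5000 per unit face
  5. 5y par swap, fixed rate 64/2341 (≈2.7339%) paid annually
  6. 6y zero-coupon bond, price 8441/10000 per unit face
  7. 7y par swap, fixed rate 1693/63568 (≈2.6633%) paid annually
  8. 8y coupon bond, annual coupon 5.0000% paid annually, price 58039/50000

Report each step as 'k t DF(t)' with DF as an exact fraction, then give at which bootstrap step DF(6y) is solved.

step 1 [1y] bond c/1=9/200: DF=(41591/40000 − 9/200·(0))/(1+9/200) = 199/200 ≈ 0.995000
step 2 [2y] bond c/1=7/80: DF=(452773/400000 − 7/80·(0.995000))/(1+7/80) = 1201/1250 ≈ 0.960800
step 3 [3y] zero: DF = P = 2357/2500 ≈ 0.942800
step 4 [4y] zero: DF = P = 4557/5000 ≈ 0.911400
step 5 [5y] swap r/1=64/2341: DF=(1 − 64/2341·(0.995000+0.960800+0.942800+0.911400))/(1+64/2341) = 109/125 ≈ 0.872000
step 6 [6y] zero: DF = P = 8441/10000 ≈ 0.844100
step 7 [7y] swap r/1=1693/63568: DF=(1 − 1693/63568·(0.995000+0.960800+0.942800+0.911400+0.872000+0.844100))/(1+1693/63568) = 8307/10000 ≈ 0.830700
step 8 [8y] bond c/1=1/20: DF=(58039/50000 − 1/20·(0.995000+0.960800+0.942800+0.911400+0.872000+0.844100+0.830700))/(1+1/20) = 2007/2500 ≈ 0.802800

1 1 199/200
2 2 1201/1250
3 3 2357/2500
4 4 4557/5000
5 5 109/125
6 6 8441/10000
7 7 8307/10000
8 8 2007/2500
DF(6y) is solved at step 6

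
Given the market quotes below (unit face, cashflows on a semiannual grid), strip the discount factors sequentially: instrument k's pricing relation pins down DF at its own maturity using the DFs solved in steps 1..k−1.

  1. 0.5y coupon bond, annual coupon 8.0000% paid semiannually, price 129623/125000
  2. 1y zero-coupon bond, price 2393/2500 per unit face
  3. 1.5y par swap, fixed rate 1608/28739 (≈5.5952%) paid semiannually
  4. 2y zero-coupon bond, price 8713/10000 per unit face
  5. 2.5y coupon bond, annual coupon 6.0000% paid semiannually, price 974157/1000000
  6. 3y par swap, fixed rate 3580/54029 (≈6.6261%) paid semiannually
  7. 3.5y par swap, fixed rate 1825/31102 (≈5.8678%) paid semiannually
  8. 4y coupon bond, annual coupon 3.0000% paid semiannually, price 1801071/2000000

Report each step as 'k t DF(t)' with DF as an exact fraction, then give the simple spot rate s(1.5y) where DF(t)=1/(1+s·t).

1 1/2 9971/10000
2 1 2393/2500
3 3/2 2299/2500
4 2 8713/10000
5 5/2 8367/10000
6 3 821/1000
7 7/2 327/400
8 4 7953/10000
s(1.5y) = (1/(2299/2500) − 1)/(3/2) = 134/2299 ≈ 5.8286%

step 1 [0.5y] bond c/2=1/25: DF=(129623/125000 − 1/25·(0))/(1+1/25) = 9971/10000 ≈ 0.997100
step 2 [1y] zero: DF = P = 2393/2500 ≈ 0.957200
step 3 [1.5y] swap r/2=804/28739: DF=(1 − 804/28739·(0.997100+0.957200))/(1+804/28739) = 2299/2500 ≈ 0.919600
step 4 [2y] zero: DF = P = 8713/10000 ≈ 0.871300
step 5 [2.5y] bond c/2=3/100: DF=(974157/1000000 − 3/100·(0.997100+0.957200+0.919600+0.871300))/(1+3/100) = 8367/10000 ≈ 0.836700
step 6 [3y] swap r/2=1790/54029: DF=(1 − 1790/54029·(0.997100+0.957200+0.919600+0.871300+0.836700))/(1+1790/54029) = 821/1000 ≈ 0.821000
step 7 [3.5y] swap r/2=1825/62204: DF=(1 − 1825/62204·(0.997100+0.957200+0.919600+0.871300+0.836700+0.821000))/(1+1825/62204) = 327/400 ≈ 0.817500
step 8 [4y] bond c/2=3/200: DF=(1801071/2000000 − 3/200·(0.997100+0.957200+0.919600+0.871300+0.836700+0.821000+0.817500))/(1+3/200) = 7953/10000 ≈ 0.795300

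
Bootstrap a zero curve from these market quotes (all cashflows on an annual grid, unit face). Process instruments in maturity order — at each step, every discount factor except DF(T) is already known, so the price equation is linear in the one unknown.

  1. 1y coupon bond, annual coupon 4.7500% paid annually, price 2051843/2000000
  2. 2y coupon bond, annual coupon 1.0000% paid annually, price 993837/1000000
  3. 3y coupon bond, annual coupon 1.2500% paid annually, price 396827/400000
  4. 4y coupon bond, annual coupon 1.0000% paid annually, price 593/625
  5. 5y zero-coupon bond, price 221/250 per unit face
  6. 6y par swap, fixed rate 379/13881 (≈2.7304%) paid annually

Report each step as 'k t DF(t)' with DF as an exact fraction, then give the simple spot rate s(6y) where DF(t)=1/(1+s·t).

step 1 [1y] bond c/1=19/400: DF=(2051843/2000000 − 19/400·(0))/(1+19/400) = 4897/5000 ≈ 0.979400
step 2 [2y] bond c/1=1/100: DF=(993837/1000000 − 1/100·(0.979400))/(1+1/100) = 9743/10000 ≈ 0.974300
step 3 [3y] bond c/1=1/80: DF=(396827/400000 − 1/80·(0.979400+0.974300))/(1+1/80) = 9557/10000 ≈ 0.955700
step 4 [4y] bond c/1=1/100: DF=(593/625 − 1/100·(0.979400+0.974300+0.955700))/(1+1/100) = 4553/5000 ≈ 0.910600
step 5 [5y] zero: DF = P = 221/250 ≈ 0.884000
step 6 [6y] swap r/1=379/13881: DF=(1 − 379/13881·(0.979400+0.974300+0.955700+0.910600+0.884000))/(1+379/13881) = 2121/2500 ≈ 0.848400

1 1 4897/5000
2 2 9743/10000
3 3 9557/10000
4 4 4553/5000
5 5 221/250
6 6 2121/2500
s(6y) = (1/(2121/2500) − 1)/(6) = 379/12726 ≈ 2.9782%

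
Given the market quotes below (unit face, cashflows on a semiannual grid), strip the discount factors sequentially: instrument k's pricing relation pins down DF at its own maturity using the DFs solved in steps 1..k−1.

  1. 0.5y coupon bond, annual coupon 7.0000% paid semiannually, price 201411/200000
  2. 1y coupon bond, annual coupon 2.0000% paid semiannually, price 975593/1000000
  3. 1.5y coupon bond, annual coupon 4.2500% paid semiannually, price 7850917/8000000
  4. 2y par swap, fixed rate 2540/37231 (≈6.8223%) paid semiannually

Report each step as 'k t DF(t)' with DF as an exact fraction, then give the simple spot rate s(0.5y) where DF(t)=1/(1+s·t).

1 1/2 973/1000
2 1 9563/10000
3 3/2 1151/1250
4 2 873/1000
s(0.5y) = (1/(973/1000) − 1)/(1/2) = 54/973 ≈ 5.5498%

step 1 [0.5y] bond c/2=7/200: DF=(201411/200000 − 7/200·(0))/(1+7/200) = 973/1000 ≈ 0.973000
step 2 [1y] bond c/2=1/100: DF=(975593/1000000 − 1/100·(0.973000))/(1+1/100) = 9563/10000 ≈ 0.956300
step 3 [1.5y] bond c/2=17/800: DF=(7850917/8000000 − 17/800·(0.973000+0.956300))/(1+17/800) = 1151/1250 ≈ 0.920800
step 4 [2y] swap r/2=1270/37231: DF=(1 − 1270/37231·(0.973000+0.956300+0.920800))/(1+1270/37231) = 873/1000 ≈ 0.873000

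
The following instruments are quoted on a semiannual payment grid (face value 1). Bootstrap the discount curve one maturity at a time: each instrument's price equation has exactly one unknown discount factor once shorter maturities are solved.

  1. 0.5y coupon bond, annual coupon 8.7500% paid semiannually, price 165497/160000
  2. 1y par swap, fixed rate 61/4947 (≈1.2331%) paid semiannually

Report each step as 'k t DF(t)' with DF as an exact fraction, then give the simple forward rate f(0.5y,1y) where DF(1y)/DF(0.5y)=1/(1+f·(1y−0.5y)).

1 1/2 991/1000
2 1 4939/5000
f(0.5y,1y) = ((991/1000)/(4939/5000) − 1)/(1/2) = 32/4939 ≈ 0.6479%

step 1 [0.5y] bond c/2=7/160: DF=(165497/160000 − 7/160·(0))/(1+7/160) = 991/1000 ≈ 0.991000
step 2 [1y] swap r/2=61/9894: DF=(1 − 61/9894·(0.991000))/(1+61/9894) = 4939/5000 ≈ 0.987800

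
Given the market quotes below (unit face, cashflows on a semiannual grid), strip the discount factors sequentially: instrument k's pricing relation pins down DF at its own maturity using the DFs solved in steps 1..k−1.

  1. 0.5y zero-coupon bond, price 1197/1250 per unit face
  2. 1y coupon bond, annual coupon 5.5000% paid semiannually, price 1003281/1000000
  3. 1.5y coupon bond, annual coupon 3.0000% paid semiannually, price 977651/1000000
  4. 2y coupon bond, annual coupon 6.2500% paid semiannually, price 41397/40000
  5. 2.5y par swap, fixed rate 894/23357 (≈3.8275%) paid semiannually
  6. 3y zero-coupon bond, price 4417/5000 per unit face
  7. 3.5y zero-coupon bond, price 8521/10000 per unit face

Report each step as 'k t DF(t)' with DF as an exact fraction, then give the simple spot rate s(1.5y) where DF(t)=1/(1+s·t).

1 1/2 1197/1250
2 1 2377/2500
3 3/2 187/200
4 2 4587/5000
5 5/2 4553/5000
6 3 4417/5000
7 7/2 8521/10000
s(1.5y) = (1/(187/200) − 1)/(3/2) = 26/561 ≈ 4.6346%

step 1 [0.5y] zero: DF = P = 1197/1250 ≈ 0.957600
step 2 [1y] bond c/2=11/400: DF=(1003281/1000000 − 11/400·(0.957600))/(1+11/400) = 2377/2500 ≈ 0.950800
step 3 [1.5y] bond c/2=3/200: DF=(977651/1000000 − 3/200·(0.957600+0.950800))/(1+3/200) = 187/200 ≈ 0.935000
step 4 [2y] bond c/2=1/32: DF=(41397/40000 − 1/32·(0.957600+0.950800+0.935000))/(1+1/32) = 4587/5000 ≈ 0.917400
step 5 [2.5y] swap r/2=447/23357: DF=(1 − 447/23357·(0.957600+0.950800+0.935000+0.917400))/(1+447/23357) = 4553/5000 ≈ 0.910600
step 6 [3y] zero: DF = P = 4417/5000 ≈ 0.883400
step 7 [3.5y] zero: DF = P = 8521/10000 ≈ 0.852100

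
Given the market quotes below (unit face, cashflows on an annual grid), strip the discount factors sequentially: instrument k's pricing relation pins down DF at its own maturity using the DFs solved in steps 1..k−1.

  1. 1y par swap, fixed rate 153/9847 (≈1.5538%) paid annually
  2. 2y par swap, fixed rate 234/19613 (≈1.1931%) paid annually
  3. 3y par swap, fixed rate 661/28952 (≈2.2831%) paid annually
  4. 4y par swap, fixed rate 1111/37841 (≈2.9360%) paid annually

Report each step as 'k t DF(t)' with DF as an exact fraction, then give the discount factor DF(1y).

step 1 [1y] swap r/1=153/9847: DF=(1 − 153/9847·(0))/(1+153/9847) = 9847/10000 ≈ 0.984700
step 2 [2y] swap r/1=234/19613: DF=(1 − 234/19613·(0.984700))/(1+234/19613) = 4883/5000 ≈ 0.976600
step 3 [3y] swap r/1=661/28952: DF=(1 − 661/28952·(0.984700+0.976600))/(1+661/28952) = 9339/10000 ≈ 0.933900
step 4 [4y] swap r/1=1111/37841: DF=(1 − 1111/37841·(0.984700+0.976600+0.933900))/(1+1111/37841) = 8889/10000 ≈ 0.888900

1 1 9847/10000
2 2 4883/5000
3 3 9339/10000
4 4 8889/10000
DF(1y) = 9847/10000 ≈ 0.984700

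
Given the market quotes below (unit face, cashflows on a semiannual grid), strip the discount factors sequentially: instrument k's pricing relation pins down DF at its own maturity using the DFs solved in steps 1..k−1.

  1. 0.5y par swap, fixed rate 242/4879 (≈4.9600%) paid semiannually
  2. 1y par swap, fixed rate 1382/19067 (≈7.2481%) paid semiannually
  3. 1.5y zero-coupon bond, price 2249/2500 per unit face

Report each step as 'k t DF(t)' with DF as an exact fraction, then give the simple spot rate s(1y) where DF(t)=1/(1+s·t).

step 1 [0.5y] swap r/2=121/4879: DF=(1 − 121/4879·(0))/(1+121/4879) = 4879/5000 ≈ 0.975800
step 2 [1y] swap r/2=691/19067: DF=(1 − 691/19067·(0.975800))/(1+691/19067) = 9309/10000 ≈ 0.930900
step 3 [1.5y] zero: DF = P = 2249/2500 ≈ 0.899600

1 1/2 4879/5000
2 1 9309/10000
3 3/2 2249/2500
s(1y) = (1/(9309/10000) − 1)/(1) = 691/9309 ≈ 7.4229%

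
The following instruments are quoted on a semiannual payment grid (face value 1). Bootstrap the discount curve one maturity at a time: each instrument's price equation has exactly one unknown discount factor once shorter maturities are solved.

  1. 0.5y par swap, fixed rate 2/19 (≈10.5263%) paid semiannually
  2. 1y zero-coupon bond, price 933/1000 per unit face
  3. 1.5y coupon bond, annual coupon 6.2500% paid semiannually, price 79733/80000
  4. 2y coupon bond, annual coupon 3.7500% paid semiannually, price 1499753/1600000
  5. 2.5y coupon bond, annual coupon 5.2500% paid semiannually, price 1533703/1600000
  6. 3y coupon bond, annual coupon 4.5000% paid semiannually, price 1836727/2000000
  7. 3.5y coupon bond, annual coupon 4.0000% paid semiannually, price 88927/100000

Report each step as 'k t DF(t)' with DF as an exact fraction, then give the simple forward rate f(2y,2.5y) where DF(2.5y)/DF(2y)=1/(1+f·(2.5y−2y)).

step 1 [0.5y] swap r/2=1/19: DF=(1 − 1/19·(0))/(1+1/19) = 19/20 ≈ 0.950000
step 2 [1y] zero: DF = P = 933/1000 ≈ 0.933000
step 3 [1.5y] bond c/2=1/32: DF=(79733/80000 − 1/32·(0.950000+0.933000))/(1+1/32) = 4547/5000 ≈ 0.909400
step 4 [2y] bond c/2=3/160: DF=(1499753/1600000 − 3/160·(0.950000+0.933000+0.909400))/(1+3/160) = 8687/10000 ≈ 0.868700
step 5 [2.5y] bond c/2=21/800: DF=(1533703/1600000 − 21/800·(0.950000+0.933000+0.909400+0.868700))/(1+21/800) = 2101/2500 ≈ 0.840400
step 6 [3y] bond c/2=9/400: DF=(1836727/2000000 − 9/400·(0.950000+0.933000+0.909400+0.868700+0.840400))/(1+9/400) = 7991/10000 ≈ 0.799100
step 7 [3.5y] bond c/2=1/50: DF=(88927/100000 − 1/50·(0.950000+0.933000+0.909400+0.868700+0.840400+0.799100))/(1+1/50) = 7679/10000 ≈ 0.767900

1 1/2 19/20
2 1 933/1000
3 3/2 4547/5000
4 2 8687/10000
5 5/2 2101/2500
6 3 7991/10000
7 7/2 7679/10000
f(2y,2.5y) = ((8687/10000)/(2101/2500) − 1)/(1/2) = 283/4202 ≈ 6.7349%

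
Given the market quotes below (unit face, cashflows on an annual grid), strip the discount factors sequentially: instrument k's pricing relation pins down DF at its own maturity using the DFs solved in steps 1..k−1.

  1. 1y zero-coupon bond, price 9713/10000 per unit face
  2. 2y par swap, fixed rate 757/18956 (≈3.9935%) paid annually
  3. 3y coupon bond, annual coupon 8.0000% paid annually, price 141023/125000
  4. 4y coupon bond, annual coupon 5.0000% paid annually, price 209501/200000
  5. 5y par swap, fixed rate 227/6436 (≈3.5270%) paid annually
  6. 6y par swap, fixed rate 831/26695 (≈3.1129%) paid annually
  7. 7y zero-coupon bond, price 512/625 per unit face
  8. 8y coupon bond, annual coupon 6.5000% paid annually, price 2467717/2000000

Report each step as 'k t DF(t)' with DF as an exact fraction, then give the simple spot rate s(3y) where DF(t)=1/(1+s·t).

step 1 [1y] zero: DF = P = 9713/10000 ≈ 0.971300
step 2 [2y] swap r/1=757/18956: DF=(1 − 757/18956·(0.971300))/(1+757/18956) = 9243/10000 ≈ 0.924300
step 3 [3y] bond c/1=2/25: DF=(141023/125000 − 2/25·(0.971300+0.924300))/(1+2/25) = 4521/5000 ≈ 0.904200
step 4 [4y] bond c/1=1/20: DF=(209501/200000 − 1/20·(0.971300+0.924300+0.904200))/(1+1/20) = 8643/10000 ≈ 0.864300
step 5 [5y] swap r/1=227/6436: DF=(1 − 227/6436·(0.971300+0.924300+0.904200+0.864300))/(1+227/6436) = 8411/10000 ≈ 0.841100
step 6 [6y] swap r/1=831/26695: DF=(1 − 831/26695·(0.971300+0.924300+0.904200+0.864300+0.841100))/(1+831/26695) = 4169/5000 ≈ 0.833800
step 7 [7y] zero: DF = P = 512/625 ≈ 0.819200
step 8 [8y] bond c/1=13/200: DF=(2467717/2000000 − 13/200·(0.971300+0.924300+0.904200+0.864300+0.841100+0.833800+0.819200))/(1+13/200) = 7827/10000 ≈ 0.782700

1 1 9713/10000
2 2 9243/10000
3 3 4521/5000
4 4 8643/10000
5 5 8411/10000
6 6 4169/5000
7 7 512/625
8 8 7827/10000
s(3y) = (1/(4521/5000) − 1)/(3) = 479/13563 ≈ 3.5317%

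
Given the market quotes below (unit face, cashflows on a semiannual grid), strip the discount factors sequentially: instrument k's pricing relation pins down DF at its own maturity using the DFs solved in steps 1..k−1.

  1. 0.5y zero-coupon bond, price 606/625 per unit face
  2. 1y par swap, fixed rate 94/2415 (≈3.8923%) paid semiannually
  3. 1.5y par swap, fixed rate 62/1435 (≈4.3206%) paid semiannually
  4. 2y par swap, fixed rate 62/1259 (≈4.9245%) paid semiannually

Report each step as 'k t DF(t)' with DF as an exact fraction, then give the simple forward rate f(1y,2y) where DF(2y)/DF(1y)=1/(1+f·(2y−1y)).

1 1/2 606/625
2 1 1203/1250
3 3/2 469/500
4 2 907/1000
f(1y,2y) = ((1203/1250)/(907/1000) − 1)/(1) = 277/4535 ≈ 6.1080%

step 1 [0.5y] zero: DF = P = 606/625 ≈ 0.969600
step 2 [1y] swap r/2=47/2415: DF=(1 − 47/2415·(0.969600))/(1+47/2415) = 1203/1250 ≈ 0.962400
step 3 [1.5y] swap r/2=31/1435: DF=(1 − 31/1435·(0.969600+0.962400))/(1+31/1435) = 469/500 ≈ 0.938000
step 4 [2y] swap r/2=31/1259: DF=(1 − 31/1259·(0.969600+0.962400+0.938000))/(1+31/1259) = 907/1000 ≈ 0.907000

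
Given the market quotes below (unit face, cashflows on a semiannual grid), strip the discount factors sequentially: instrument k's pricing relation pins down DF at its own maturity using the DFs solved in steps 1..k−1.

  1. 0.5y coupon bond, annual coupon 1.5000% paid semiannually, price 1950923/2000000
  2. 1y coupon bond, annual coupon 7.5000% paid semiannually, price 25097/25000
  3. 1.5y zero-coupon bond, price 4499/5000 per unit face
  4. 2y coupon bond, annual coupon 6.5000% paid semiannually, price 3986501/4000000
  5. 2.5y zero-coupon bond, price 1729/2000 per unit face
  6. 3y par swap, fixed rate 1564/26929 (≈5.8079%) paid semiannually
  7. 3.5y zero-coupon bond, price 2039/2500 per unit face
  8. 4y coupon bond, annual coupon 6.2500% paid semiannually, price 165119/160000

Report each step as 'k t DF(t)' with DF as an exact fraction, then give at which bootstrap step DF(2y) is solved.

1 1/2 4841/5000
2 1 4663/5000
3 3/2 4499/5000
4 2 8771/10000
5 5/2 1729/2000
6 3 2109/2500
7 7/2 2039/2500
8 4 508/625
DF(2y) is solved at step 4

step 1 [0.5y] bond c/2=3/400: DF=(1950923/2000000 − 3/400·(0))/(1+3/400) = 4841/5000 ≈ 0.968200
step 2 [1y] bond c/2=3/80: DF=(25097/25000 − 3/80·(0.968200))/(1+3/80) = 4663/5000 ≈ 0.932600
step 3 [1.5y] zero: DF = P = 4499/5000 ≈ 0.899800
step 4 [2y] bond c/2=13/400: DF=(3986501/4000000 − 13/400·(0.968200+0.932600+0.899800))/(1+13/400) = 8771/10000 ≈ 0.877100
step 5 [2.5y] zero: DF = P = 1729/2000 ≈ 0.864500
step 6 [3y] swap r/2=782/26929: DF=(1 − 782/26929·(0.968200+0.932600+0.899800+0.877100+0.864500))/(1+782/26929) = 2109/2500 ≈ 0.843600
step 7 [3.5y] zero: DF = P = 2039/2500 ≈ 0.815600
step 8 [4y] bond c/2=1/32: DF=(165119/160000 − 1/32·(0.968200+0.932600+0.899800+0.877100+0.864500+0.843600+0.815600))/(1+1/32) = 508/625 ≈ 0.812800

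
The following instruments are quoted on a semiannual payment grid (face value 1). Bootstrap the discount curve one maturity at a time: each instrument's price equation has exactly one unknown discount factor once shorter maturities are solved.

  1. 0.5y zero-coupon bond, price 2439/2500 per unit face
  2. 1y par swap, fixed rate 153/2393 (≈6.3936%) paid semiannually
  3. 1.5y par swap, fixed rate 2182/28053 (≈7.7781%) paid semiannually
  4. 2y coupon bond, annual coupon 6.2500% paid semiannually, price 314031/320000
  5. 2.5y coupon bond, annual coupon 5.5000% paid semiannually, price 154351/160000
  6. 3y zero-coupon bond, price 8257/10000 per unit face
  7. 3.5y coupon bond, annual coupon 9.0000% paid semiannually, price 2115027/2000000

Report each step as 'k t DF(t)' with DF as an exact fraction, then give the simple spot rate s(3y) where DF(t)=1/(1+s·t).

step 1 [0.5y] zero: DF = P = 2439/2500 ≈ 0.975600
step 2 [1y] swap r/2=153/4786: DF=(1 − 153/4786·(0.975600))/(1+153/4786) = 2347/2500 ≈ 0.938800
step 3 [1.5y] swap r/2=1091/28053: DF=(1 − 1091/28053·(0.975600+0.938800))/(1+1091/28053) = 8909/10000 ≈ 0.890900
step 4 [2y] bond c/2=1/32: DF=(314031/320000 − 1/32·(0.975600+0.938800+0.890900))/(1+1/32) = 4333/5000 ≈ 0.866600
step 5 [2.5y] bond c/2=11/400: DF=(154351/160000 − 11/400·(0.975600+0.938800+0.890900+0.866600))/(1+11/400) = 4203/5000 ≈ 0.840600
step 6 [3y] zero: DF = P = 8257/10000 ≈ 0.825700
step 7 [3.5y] bond c/2=9/200: DF=(2115027/2000000 − 9/200·(0.975600+0.938800+0.890900+0.866600+0.840600+0.825700))/(1+9/200) = 7821/10000 ≈ 0.782100

1 1/2 2439/2500
2 1 2347/2500
3 3/2 8909/10000
4 2 4333/5000
5 5/2 4203/5000
6 3 8257/10000
7 7/2 7821/10000
s(3y) = (1/(8257/10000) − 1)/(3) = 581/8257 ≈ 7.0365%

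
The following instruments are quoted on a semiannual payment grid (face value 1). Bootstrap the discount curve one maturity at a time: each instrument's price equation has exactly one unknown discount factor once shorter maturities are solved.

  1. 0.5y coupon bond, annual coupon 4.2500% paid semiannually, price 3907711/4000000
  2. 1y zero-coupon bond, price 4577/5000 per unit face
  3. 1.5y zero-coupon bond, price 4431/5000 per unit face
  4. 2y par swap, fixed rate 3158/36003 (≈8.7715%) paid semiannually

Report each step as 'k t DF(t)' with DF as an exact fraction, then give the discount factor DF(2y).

1 1/2 4783/5000
2 1 4577/5000
3 3/2 4431/5000
4 2 8421/10000
DF(2y) = 8421/10000 ≈ 0.842100

step 1 [0.5y] bond c/2=17/800: DF=(3907711/4000000 − 17/800·(0))/(1+17/800) = 4783/5000 ≈ 0.956600
step 2 [1y] zero: DF = P = 4577/5000 ≈ 0.915400
step 3 [1.5y] zero: DF = P = 4431/5000 ≈ 0.886200
step 4 [2y] swap r/2=1579/36003: DF=(1 − 1579/36003·(0.956600+0.915400+0.886200))/(1+1579/36003) = 8421/10000 ≈ 0.842100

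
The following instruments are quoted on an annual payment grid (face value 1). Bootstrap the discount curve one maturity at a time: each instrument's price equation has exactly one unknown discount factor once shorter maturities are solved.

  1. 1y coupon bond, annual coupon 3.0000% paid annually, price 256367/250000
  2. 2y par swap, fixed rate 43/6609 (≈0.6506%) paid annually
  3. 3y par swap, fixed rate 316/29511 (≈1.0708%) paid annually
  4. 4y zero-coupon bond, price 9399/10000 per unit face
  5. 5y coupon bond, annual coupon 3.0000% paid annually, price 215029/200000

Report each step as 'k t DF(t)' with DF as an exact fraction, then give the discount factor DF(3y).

1 1 2489/2500
2 2 9871/10000
3 3 2421/2500
4 4 9399/10000
5 5 1861/2000
DF(3y) = 2421/2500 ≈ 0.968400

step 1 [1y] bond c/1=3/100: DF=(256367/250000 − 3/100·(0))/(1+3/100) = 2489/2500 ≈ 0.995600
step 2 [2y] swap r/1=43/6609: DF=(1 − 43/6609·(0.995600))/(1+43/6609) = 9871/10000 ≈ 0.987100
step 3 [3y] swap r/1=316/29511: DF=(1 − 316/29511·(0.995600+0.987100))/(1+316/29511) = 2421/2500 ≈ 0.968400
step 4 [4y] zero: DF = P = 9399/10000 ≈ 0.939900
step 5 [5y] bond c/1=3/100: DF=(215029/200000 − 3/100·(0.995600+0.987100+0.968400+0.939900))/(1+3/100) = 1861/2000 ≈ 0.930500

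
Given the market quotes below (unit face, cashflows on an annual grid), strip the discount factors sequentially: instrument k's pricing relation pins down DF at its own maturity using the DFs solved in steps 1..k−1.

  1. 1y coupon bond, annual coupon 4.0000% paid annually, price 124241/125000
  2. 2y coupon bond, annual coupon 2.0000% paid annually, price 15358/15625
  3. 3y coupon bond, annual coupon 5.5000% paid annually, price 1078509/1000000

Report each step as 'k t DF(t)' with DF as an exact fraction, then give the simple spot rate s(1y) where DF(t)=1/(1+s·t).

1 1 9557/10000
2 2 9449/10000
3 3 577/625
s(1y) = (1/(9557/10000) − 1)/(1) = 443/9557 ≈ 4.6353%

step 1 [1y] bond c/1=1/25: DF=(124241/125000 − 1/25·(0))/(1+1/25) = 9557/10000 ≈ 0.955700
step 2 [2y] bond c/1=1/50: DF=(15358/15625 − 1/50·(0.955700))/(1+1/50) = 9449/10000 ≈ 0.944900
step 3 [3y] bond c/1=11/200: DF=(1078509/1000000 − 11/200·(0.955700+0.944900))/(1+11/200) = 577/625 ≈ 0.923200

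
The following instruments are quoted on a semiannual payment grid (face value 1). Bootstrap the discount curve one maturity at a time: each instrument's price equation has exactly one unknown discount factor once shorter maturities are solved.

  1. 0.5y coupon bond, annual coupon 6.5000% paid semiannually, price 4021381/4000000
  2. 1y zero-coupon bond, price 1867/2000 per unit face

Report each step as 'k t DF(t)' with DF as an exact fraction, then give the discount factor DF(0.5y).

1 1/2 9737/10000
2 1 1867/2000
DF(0.5y) = 9737/10000 ≈ 0.973700

step 1 [0.5y] bond c/2=13/400: DF=(4021381/4000000 − 13/400·(0))/(1+13/400) = 9737/10000 ≈ 0.973700
step 2 [1y] zero: DF = P = 1867/2000 ≈ 0.933500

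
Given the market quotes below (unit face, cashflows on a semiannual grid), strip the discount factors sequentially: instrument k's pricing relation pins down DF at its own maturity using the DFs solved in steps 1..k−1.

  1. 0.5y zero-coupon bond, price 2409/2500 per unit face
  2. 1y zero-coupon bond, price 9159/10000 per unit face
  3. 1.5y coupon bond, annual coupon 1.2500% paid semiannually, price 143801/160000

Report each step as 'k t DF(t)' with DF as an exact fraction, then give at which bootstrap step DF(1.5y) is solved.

step 1 [0.5y] zero: DF = P = 2409/2500 ≈ 0.963600
step 2 [1y] zero: DF = P = 9159/10000 ≈ 0.915900
step 3 [1.5y] bond c/2=1/160: DF=(143801/160000 − 1/160·(0.963600+0.915900))/(1+1/160) = 1763/2000 ≈ 0.881500

1 1/2 2409/2500
2 1 9159/10000
3 3/2 1763/2000
DF(1.5y) is solved at step 3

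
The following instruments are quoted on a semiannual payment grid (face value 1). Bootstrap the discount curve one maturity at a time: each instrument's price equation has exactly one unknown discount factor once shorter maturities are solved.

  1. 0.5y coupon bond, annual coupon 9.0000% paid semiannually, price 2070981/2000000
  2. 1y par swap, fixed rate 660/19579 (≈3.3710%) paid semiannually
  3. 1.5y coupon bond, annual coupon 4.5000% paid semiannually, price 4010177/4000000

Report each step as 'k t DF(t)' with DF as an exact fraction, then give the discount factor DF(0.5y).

step 1 [0.5y] bond c/2=9/200: DF=(2070981/2000000 − 9/200·(0))/(1+9/200) = 9909/10000 ≈ 0.990900
step 2 [1y] swap r/2=330/19579: DF=(1 − 330/19579·(0.990900))/(1+330/19579) = 967/1000 ≈ 0.967000
step 3 [1.5y] bond c/2=9/400: DF=(4010177/4000000 − 9/400·(0.990900+0.967000))/(1+9/400) = 4687/5000 ≈ 0.937400

1 1/2 9909/10000
2 1 967/1000
3 3/2 4687/5000
DF(0.5y) = 9909/10000 ≈ 0.990900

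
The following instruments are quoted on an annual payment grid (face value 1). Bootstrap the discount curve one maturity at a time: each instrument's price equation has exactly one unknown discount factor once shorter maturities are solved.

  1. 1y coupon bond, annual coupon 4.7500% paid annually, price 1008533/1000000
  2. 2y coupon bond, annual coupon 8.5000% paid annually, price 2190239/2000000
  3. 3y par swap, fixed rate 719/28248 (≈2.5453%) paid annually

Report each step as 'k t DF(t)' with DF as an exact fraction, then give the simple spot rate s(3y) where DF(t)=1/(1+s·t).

step 1 [1y] bond c/1=19/400: DF=(1008533/1000000 − 19/400·(0))/(1+19/400) = 2407/2500 ≈ 0.962800
step 2 [2y] bond c/1=17/200: DF=(2190239/2000000 − 17/200·(0.962800))/(1+17/200) = 9339/10000 ≈ 0.933900
step 3 [3y] swap r/1=719/28248: DF=(1 − 719/28248·(0.962800+0.933900))/(1+719/28248) = 9281/10000 ≈ 0.928100

1 1 2407/2500
2 2 9339/10000
3 3 9281/10000
s(3y) = (1/(9281/10000) − 1)/(3) = 719/27843 ≈ 2.5823%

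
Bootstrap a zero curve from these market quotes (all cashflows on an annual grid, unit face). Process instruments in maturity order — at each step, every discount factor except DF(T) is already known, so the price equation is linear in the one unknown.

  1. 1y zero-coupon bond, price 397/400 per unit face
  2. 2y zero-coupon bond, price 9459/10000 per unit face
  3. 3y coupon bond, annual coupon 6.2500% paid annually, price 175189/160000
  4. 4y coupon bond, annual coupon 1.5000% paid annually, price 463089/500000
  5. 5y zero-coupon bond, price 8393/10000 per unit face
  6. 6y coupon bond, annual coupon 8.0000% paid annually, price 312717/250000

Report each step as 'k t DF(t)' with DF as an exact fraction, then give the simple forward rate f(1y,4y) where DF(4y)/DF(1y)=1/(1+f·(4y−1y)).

1 1 397/400
2 2 9459/10000
3 3 1833/2000
4 4 8703/10000
5 5 8393/10000
6 6 8201/10000
f(1y,4y) = ((397/400)/(8703/10000) − 1)/(3) = 1222/26109 ≈ 4.6804%

step 1 [1y] zero: DF = P = 397/400 ≈ 0.992500
step 2 [2y] zero: DF = P = 9459/10000 ≈ 0.945900
step 3 [3y] bond c/1=1/16: DF=(175189/160000 − 1/16·(0.992500+0.945900))/(1+1/16) = 1833/2000 ≈ 0.916500
step 4 [4y] bond c/1=3/200: DF=(463089/500000 − 3/200·(0.992500+0.945900+0.916500))/(1+3/200) = 8703/10000 ≈ 0.870300
step 5 [5y] zero: DF = P = 8393/10000 ≈ 0.839300
step 6 [6y] bond c/1=2/25: DF=(312717/250000 − 2/25·(0.992500+0.945900+0.916500+0.870300+0.839300))/(1+2/25) = 8201/10000 ≈ 0.820100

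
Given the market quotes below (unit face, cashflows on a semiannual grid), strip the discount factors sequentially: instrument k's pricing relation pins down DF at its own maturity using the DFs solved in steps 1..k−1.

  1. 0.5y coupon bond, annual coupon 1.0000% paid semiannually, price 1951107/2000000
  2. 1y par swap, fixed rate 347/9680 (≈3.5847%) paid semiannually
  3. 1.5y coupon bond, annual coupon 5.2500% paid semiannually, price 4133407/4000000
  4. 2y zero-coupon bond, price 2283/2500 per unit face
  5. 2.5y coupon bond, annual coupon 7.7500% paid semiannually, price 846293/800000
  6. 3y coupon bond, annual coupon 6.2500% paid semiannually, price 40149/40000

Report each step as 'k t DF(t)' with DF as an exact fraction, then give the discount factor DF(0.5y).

step 1 [0.5y] bond c/2=1/200: DF=(1951107/2000000 − 1/200·(0))/(1+1/200) = 9707/10000 ≈ 0.970700
step 2 [1y] swap r/2=347/19360: DF=(1 − 347/19360·(0.970700))/(1+347/19360) = 9653/10000 ≈ 0.965300
step 3 [1.5y] bond c/2=21/800: DF=(4133407/4000000 − 21/800·(0.970700+0.965300))/(1+21/800) = 4787/5000 ≈ 0.957400
step 4 [2y] zero: DF = P = 2283/2500 ≈ 0.913200
step 5 [2.5y] bond c/2=31/800: DF=(846293/800000 − 31/800·(0.970700+0.965300+0.957400+0.913200))/(1+31/800) = 2191/2500 ≈ 0.876400
step 6 [3y] bond c/2=1/32: DF=(40149/40000 − 1/32·(0.970700+0.965300+0.957400+0.913200+0.876400))/(1+1/32) = 4157/5000 ≈ 0.831400

1 1/2 9707/10000
2 1 9653/10000
3 3/2 4787/5000
4 2 2283/2500
5 5/2 2191/2500
6 3 4157/5000
DF(0.5y) = 9707/10000 ≈ 0.970700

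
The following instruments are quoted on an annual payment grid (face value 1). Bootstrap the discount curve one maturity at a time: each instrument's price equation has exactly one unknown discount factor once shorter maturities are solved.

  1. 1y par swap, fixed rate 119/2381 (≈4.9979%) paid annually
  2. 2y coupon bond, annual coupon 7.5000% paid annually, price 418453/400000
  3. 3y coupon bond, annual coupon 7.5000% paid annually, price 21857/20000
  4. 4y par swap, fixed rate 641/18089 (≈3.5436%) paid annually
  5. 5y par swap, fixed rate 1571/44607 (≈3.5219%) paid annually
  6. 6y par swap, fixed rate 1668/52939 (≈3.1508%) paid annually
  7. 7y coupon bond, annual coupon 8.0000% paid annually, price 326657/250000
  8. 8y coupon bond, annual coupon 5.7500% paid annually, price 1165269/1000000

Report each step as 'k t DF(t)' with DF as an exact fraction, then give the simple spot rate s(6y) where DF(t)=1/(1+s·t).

1 1 2381/2500
2 2 9067/10000
3 3 8869/10000
4 4 4359/5000
5 5 8429/10000
6 6 2083/2500
7 7 8177/10000
8 8 481/625
s(6y) = (1/(2083/2500) − 1)/(6) = 139/4166 ≈ 3.3365%

step 1 [1y] swap r/1=119/2381: DF=(1 − 119/2381·(0))/(1+119/2381) = 2381/2500 ≈ 0.952400
step 2 [2y] bond c/1=3/40: DF=(418453/400000 − 3/40·(0.952400))/(1+3/40) = 9067/10000 ≈ 0.906700
step 3 [3y] bond c/1=3/40: DF=(21857/20000 − 3/40·(0.952400+0.906700))/(1+3/40) = 8869/10000 ≈ 0.886900
step 4 [4y] swap r/1=641/18089: DF=(1 − 641/18089·(0.952400+0.906700+0.886900))/(1+641/18089) = 4359/5000 ≈ 0.871800
step 5 [5y] swap r/1=1571/44607: DF=(1 − 1571/44607·(0.952400+0.906700+0.886900+0.871800))/(1+1571/44607) = 8429/10000 ≈ 0.842900
step 6 [6y] swap r/1=1668/52939: DF=(1 − 1668/52939·(0.952400+0.906700+0.886900+0.871800+0.842900))/(1+1668/52939) = 2083/2500 ≈ 0.833200
step 7 [7y] bond c/1=2/25: DF=(326657/250000 − 2/25·(0.952400+0.906700+0.886900+0.871800+0.842900+0.833200))/(1+2/25) = 8177/10000 ≈ 0.817700
step 8 [8y] bond c/1=23/400: DF=(1165269/1000000 − 23/400·(0.952400+0.906700+0.886900+0.871800+0.842900+0.833200+0.817700))/(1+23/400) = 481/625 ≈ 0.769600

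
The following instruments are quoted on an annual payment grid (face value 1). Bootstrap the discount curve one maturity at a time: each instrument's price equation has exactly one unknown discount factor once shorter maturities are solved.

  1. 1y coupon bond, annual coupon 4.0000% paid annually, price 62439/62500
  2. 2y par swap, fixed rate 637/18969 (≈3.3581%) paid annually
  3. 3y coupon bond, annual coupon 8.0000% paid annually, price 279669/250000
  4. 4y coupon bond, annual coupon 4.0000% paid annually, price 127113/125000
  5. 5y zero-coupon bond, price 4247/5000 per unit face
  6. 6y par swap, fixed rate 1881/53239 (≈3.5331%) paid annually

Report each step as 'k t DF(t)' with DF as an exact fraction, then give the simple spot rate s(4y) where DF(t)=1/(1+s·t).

1 1 4803/5000
2 2 9363/10000
3 3 8953/10000
4 4 544/625
5 5 4247/5000
6 6 8119/10000
s(4y) = (1/(544/625) − 1)/(4) = 81/2176 ≈ 3.7224%

step 1 [1y] bond c/1=1/25: DF=(62439/62500 − 1/25·(0))/(1+1/25) = 4803/5000 ≈ 0.960600
step 2 [2y] swap r/1=637/18969: DF=(1 − 637/18969·(0.960600))/(1+637/18969) = 9363/10000 ≈ 0.936300
step 3 [3y] bond c/1=2/25: DF=(279669/250000 − 2/25·(0.960600+0.936300))/(1+2/25) = 8953/10000 ≈ 0.895300
step 4 [4y] bond c/1=1/25: DF=(127113/125000 − 1/25·(0.960600+0.936300+0.895300))/(1+1/25) = 544/625 ≈ 0.870400
step 5 [5y] zero: DF = P = 4247/5000 ≈ 0.849400
step 6 [6y] swap r/1=1881/53239: DF=(1 − 1881/53239·(0.960600+0.936300+0.895300+0.870400+0.849400))/(1+1881/53239) = 8119/10000 ≈ 0.811900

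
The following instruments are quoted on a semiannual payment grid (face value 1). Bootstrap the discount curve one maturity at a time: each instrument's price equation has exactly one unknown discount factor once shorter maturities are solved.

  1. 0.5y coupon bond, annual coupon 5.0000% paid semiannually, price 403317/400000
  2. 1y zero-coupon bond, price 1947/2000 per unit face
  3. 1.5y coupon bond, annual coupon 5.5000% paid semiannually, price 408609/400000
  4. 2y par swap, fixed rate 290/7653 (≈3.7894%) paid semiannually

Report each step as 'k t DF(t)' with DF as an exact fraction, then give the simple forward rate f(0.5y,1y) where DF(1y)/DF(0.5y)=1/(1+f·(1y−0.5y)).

step 1 [0.5y] bond c/2=1/40: DF=(403317/400000 − 1/40·(0))/(1+1/40) = 9837/10000 ≈ 0.983700
step 2 [1y] zero: DF = P = 1947/2000 ≈ 0.973500
step 3 [1.5y] bond c/2=11/400: DF=(408609/400000 − 11/400·(0.983700+0.973500))/(1+11/400) = 4709/5000 ≈ 0.941800
step 4 [2y] swap r/2=145/7653: DF=(1 − 145/7653·(0.983700+0.973500+0.941800))/(1+145/7653) = 371/400 ≈ 0.927500

1 1/2 9837/10000
2 1 1947/2000
3 3/2 4709/5000
4 2 371/400
f(0.5y,1y) = ((9837/10000)/(1947/2000) − 1)/(1/2) = 68/3245 ≈ 2.0955%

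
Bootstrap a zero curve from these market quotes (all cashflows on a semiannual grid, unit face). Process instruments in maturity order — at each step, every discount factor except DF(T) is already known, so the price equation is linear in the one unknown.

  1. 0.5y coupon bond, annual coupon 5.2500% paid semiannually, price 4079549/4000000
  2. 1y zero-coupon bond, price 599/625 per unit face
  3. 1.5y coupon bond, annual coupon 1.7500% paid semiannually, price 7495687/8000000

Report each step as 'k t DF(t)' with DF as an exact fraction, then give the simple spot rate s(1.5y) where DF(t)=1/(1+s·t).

1 1/2 4969/5000
2 1 599/625
3 3/2 9119/10000
s(1.5y) = (1/(9119/10000) − 1)/(3/2) = 1762/27357 ≈ 6.4408%

step 1 [0.5y] bond c/2=21/800: DF=(4079549/4000000 − 21/800·(0))/(1+21/800) = 4969/5000 ≈ 0.993800
step 2 [1y] zero: DF = P = 599/625 ≈ 0.958400
step 3 [1.5y] bond c/2=7/800: DF=(7495687/8000000 − 7/800·(0.993800+0.958400))/(1+7/800) = 9119/10000 ≈ 0.911900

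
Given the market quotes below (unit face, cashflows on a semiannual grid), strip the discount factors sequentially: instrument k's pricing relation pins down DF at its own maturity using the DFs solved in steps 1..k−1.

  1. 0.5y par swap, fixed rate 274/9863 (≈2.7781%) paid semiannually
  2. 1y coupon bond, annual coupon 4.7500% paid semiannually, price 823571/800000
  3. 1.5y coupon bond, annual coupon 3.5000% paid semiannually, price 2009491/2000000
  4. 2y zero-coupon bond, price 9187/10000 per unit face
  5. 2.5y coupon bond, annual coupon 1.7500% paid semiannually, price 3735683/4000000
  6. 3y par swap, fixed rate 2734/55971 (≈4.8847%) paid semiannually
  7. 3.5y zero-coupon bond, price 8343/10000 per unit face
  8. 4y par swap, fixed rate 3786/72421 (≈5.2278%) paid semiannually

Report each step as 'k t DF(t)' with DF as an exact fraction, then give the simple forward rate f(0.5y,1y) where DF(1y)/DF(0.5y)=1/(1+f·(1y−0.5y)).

1 1/2 9863/10000
2 1 9827/10000
3 3/2 596/625
4 2 9187/10000
5 5/2 357/400
6 3 8633/10000
7 7/2 8343/10000
8 4 8107/10000
f(0.5y,1y) = ((9863/10000)/(9827/10000) − 1)/(1/2) = 72/9827 ≈ 0.7327%

step 1 [0.5y] swap r/2=137/9863: DF=(1 − 137/9863·(0))/(1+137/9863) = 9863/10000 ≈ 0.986300
step 2 [1y] bond c/2=19/800: DF=(823571/800000 − 19/800·(0.986300))/(1+19/800) = 9827/10000 ≈ 0.982700
step 3 [1.5y] bond c/2=7/400: DF=(2009491/2000000 − 7/400·(0.986300+0.982700))/(1+7/400) = 596/625 ≈ 0.953600
step 4 [2y] zero: DF = P = 9187/10000 ≈ 0.918700
step 5 [2.5y] bond c/2=7/800: DF=(3735683/4000000 − 7/800·(0.986300+0.982700+0.953600+0.918700))/(1+7/800) = 357/400 ≈ 0.892500
step 6 [3y] swap r/2=1367/55971: DF=(1 − 1367/55971·(0.986300+0.982700+0.953600+0.918700+0.892500))/(1+1367/55971) = 8633/10000 ≈ 0.863300
step 7 [3.5y] zero: DF = P = 8343/10000 ≈ 0.834300
step 8 [4y] swap r/2=1893/72421: DF=(1 − 1893/72421·(0.986300+0.982700+0.953600+0.918700+0.892500+0.863300+0.834300))/(1+1893/72421) = 8107/10000 ≈ 0.810700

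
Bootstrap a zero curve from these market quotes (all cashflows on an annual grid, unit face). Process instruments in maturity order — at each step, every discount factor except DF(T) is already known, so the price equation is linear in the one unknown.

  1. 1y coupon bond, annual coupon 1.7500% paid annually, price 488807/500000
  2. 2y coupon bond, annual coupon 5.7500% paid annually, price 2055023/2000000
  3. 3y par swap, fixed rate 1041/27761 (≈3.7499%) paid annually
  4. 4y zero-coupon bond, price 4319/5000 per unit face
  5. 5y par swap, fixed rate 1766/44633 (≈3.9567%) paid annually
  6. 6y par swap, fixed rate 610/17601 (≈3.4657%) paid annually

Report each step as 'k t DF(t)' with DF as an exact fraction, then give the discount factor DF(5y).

1 1 1201/1250
2 2 4597/5000
3 3 8959/10000
4 4 4319/5000
5 5 4117/5000
6 6 817/1000
DF(5y) = 4117/5000 ≈ 0.823400

step 1 [1y] bond c/1=7/400: DF=(488807/500000 − 7/400·(0))/(1+7/400) = 1201/1250 ≈ 0.960800
step 2 [2y] bond c/1=23/400: DF=(2055023/2000000 − 23/400·(0.960800))/(1+23/400) = 4597/5000 ≈ 0.919400
step 3 [3y] swap r/1=1041/27761: DF=(1 − 1041/27761·(0.960800+0.919400))/(1+1041/27761) = 8959/10000 ≈ 0.895900
step 4 [4y] zero: DF = P = 4319/5000 ≈ 0.863800
step 5 [5y] swap r/1=1766/44633: DF=(1 − 1766/44633·(0.960800+0.919400+0.895900+0.863800))/(1+1766/44633) = 4117/5000 ≈ 0.823400
step 6 [6y] swap r/1=610/17601: DF=(1 − 610/17601·(0.960800+0.919400+0.895900+0.863800+0.823400))/(1+610/17601) = 817/1000 ≈ 0.817000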